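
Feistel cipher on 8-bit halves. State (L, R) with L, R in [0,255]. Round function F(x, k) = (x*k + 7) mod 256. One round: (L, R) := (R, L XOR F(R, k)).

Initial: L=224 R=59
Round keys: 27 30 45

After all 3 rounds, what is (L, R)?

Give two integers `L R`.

Round 1 (k=27): L=59 R=160
Round 2 (k=30): L=160 R=252
Round 3 (k=45): L=252 R=243

Answer: 252 243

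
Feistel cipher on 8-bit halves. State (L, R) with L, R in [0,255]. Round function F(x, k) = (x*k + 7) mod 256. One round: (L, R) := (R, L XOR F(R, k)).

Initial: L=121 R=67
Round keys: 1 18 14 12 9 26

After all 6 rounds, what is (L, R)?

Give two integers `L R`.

Answer: 208 222

Derivation:
Round 1 (k=1): L=67 R=51
Round 2 (k=18): L=51 R=222
Round 3 (k=14): L=222 R=24
Round 4 (k=12): L=24 R=249
Round 5 (k=9): L=249 R=208
Round 6 (k=26): L=208 R=222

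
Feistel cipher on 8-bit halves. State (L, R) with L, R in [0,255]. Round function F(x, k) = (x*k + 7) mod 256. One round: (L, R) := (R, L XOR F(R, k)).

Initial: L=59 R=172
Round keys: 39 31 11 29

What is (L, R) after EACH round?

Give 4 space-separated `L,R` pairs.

Round 1 (k=39): L=172 R=0
Round 2 (k=31): L=0 R=171
Round 3 (k=11): L=171 R=96
Round 4 (k=29): L=96 R=76

Answer: 172,0 0,171 171,96 96,76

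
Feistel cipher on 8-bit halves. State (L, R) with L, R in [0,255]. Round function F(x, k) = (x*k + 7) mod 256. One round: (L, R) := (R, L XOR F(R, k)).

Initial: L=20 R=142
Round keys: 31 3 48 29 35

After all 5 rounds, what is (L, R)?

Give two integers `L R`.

Round 1 (k=31): L=142 R=45
Round 2 (k=3): L=45 R=0
Round 3 (k=48): L=0 R=42
Round 4 (k=29): L=42 R=201
Round 5 (k=35): L=201 R=168

Answer: 201 168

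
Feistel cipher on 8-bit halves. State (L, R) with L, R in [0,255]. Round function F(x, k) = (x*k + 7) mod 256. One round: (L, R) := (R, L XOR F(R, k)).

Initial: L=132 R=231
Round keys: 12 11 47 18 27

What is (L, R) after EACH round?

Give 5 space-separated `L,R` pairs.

Round 1 (k=12): L=231 R=95
Round 2 (k=11): L=95 R=251
Round 3 (k=47): L=251 R=67
Round 4 (k=18): L=67 R=70
Round 5 (k=27): L=70 R=42

Answer: 231,95 95,251 251,67 67,70 70,42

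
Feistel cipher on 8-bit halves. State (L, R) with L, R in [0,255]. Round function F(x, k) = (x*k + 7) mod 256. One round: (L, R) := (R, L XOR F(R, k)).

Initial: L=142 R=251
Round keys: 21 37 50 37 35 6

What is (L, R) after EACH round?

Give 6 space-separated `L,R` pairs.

Round 1 (k=21): L=251 R=16
Round 2 (k=37): L=16 R=172
Round 3 (k=50): L=172 R=143
Round 4 (k=37): L=143 R=30
Round 5 (k=35): L=30 R=174
Round 6 (k=6): L=174 R=5

Answer: 251,16 16,172 172,143 143,30 30,174 174,5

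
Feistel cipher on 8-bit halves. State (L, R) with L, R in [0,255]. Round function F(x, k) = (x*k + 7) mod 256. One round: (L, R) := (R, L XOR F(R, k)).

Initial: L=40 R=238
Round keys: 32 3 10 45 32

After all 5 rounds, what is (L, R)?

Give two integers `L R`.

Answer: 225 131

Derivation:
Round 1 (k=32): L=238 R=239
Round 2 (k=3): L=239 R=58
Round 3 (k=10): L=58 R=164
Round 4 (k=45): L=164 R=225
Round 5 (k=32): L=225 R=131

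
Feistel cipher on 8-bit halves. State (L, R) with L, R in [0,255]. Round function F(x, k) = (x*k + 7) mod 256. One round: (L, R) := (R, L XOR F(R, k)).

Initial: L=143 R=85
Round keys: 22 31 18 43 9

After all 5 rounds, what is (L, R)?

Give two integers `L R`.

Answer: 174 8

Derivation:
Round 1 (k=22): L=85 R=218
Round 2 (k=31): L=218 R=56
Round 3 (k=18): L=56 R=45
Round 4 (k=43): L=45 R=174
Round 5 (k=9): L=174 R=8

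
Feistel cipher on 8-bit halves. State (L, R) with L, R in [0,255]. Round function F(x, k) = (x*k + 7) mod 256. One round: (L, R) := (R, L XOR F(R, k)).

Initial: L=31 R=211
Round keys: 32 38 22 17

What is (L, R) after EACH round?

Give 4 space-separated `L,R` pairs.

Answer: 211,120 120,4 4,39 39,154

Derivation:
Round 1 (k=32): L=211 R=120
Round 2 (k=38): L=120 R=4
Round 3 (k=22): L=4 R=39
Round 4 (k=17): L=39 R=154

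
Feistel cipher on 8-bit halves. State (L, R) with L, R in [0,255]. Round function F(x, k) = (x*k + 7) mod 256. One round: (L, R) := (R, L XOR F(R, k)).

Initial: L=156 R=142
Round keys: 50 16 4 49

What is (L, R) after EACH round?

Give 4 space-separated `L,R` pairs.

Answer: 142,95 95,121 121,180 180,2

Derivation:
Round 1 (k=50): L=142 R=95
Round 2 (k=16): L=95 R=121
Round 3 (k=4): L=121 R=180
Round 4 (k=49): L=180 R=2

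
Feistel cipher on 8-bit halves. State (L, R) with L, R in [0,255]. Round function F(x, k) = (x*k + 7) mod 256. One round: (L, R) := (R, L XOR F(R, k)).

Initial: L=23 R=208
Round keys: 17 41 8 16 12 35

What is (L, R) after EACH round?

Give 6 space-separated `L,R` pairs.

Answer: 208,192 192,23 23,127 127,224 224,248 248,15

Derivation:
Round 1 (k=17): L=208 R=192
Round 2 (k=41): L=192 R=23
Round 3 (k=8): L=23 R=127
Round 4 (k=16): L=127 R=224
Round 5 (k=12): L=224 R=248
Round 6 (k=35): L=248 R=15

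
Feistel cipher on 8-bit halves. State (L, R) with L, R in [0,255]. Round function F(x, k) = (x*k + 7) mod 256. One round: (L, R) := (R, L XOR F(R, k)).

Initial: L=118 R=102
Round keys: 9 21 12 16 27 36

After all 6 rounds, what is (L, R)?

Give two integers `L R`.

Answer: 48 40

Derivation:
Round 1 (k=9): L=102 R=235
Round 2 (k=21): L=235 R=40
Round 3 (k=12): L=40 R=12
Round 4 (k=16): L=12 R=239
Round 5 (k=27): L=239 R=48
Round 6 (k=36): L=48 R=40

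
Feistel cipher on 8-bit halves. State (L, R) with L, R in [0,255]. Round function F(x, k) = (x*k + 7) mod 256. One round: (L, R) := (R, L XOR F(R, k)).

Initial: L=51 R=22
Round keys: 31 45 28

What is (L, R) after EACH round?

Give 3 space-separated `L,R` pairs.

Round 1 (k=31): L=22 R=130
Round 2 (k=45): L=130 R=247
Round 3 (k=28): L=247 R=137

Answer: 22,130 130,247 247,137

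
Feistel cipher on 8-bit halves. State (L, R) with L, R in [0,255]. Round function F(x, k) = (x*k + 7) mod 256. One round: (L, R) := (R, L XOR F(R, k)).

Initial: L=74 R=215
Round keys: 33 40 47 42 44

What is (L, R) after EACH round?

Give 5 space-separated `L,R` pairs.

Round 1 (k=33): L=215 R=244
Round 2 (k=40): L=244 R=240
Round 3 (k=47): L=240 R=227
Round 4 (k=42): L=227 R=181
Round 5 (k=44): L=181 R=192

Answer: 215,244 244,240 240,227 227,181 181,192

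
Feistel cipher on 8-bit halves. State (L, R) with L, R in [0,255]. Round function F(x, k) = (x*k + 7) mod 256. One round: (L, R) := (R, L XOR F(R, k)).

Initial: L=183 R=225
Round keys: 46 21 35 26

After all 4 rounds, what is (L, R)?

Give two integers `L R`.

Round 1 (k=46): L=225 R=194
Round 2 (k=21): L=194 R=16
Round 3 (k=35): L=16 R=245
Round 4 (k=26): L=245 R=249

Answer: 245 249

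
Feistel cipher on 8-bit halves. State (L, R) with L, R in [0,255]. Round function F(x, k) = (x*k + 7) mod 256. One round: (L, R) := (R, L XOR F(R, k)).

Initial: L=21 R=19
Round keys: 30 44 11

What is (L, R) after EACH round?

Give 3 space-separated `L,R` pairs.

Round 1 (k=30): L=19 R=84
Round 2 (k=44): L=84 R=100
Round 3 (k=11): L=100 R=7

Answer: 19,84 84,100 100,7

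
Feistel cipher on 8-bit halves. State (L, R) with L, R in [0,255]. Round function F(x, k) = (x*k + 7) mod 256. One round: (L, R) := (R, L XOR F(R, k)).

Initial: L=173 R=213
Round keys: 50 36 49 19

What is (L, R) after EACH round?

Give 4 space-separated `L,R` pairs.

Answer: 213,12 12,98 98,197 197,196

Derivation:
Round 1 (k=50): L=213 R=12
Round 2 (k=36): L=12 R=98
Round 3 (k=49): L=98 R=197
Round 4 (k=19): L=197 R=196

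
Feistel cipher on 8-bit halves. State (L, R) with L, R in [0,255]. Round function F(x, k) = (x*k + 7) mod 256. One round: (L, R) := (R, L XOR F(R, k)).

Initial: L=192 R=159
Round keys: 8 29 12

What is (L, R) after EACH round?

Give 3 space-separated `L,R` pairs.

Answer: 159,63 63,181 181,188

Derivation:
Round 1 (k=8): L=159 R=63
Round 2 (k=29): L=63 R=181
Round 3 (k=12): L=181 R=188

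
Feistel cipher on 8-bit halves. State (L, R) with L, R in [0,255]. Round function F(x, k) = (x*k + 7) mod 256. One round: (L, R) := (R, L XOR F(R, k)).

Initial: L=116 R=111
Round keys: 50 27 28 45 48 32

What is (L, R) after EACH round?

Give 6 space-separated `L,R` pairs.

Round 1 (k=50): L=111 R=193
Round 2 (k=27): L=193 R=13
Round 3 (k=28): L=13 R=178
Round 4 (k=45): L=178 R=92
Round 5 (k=48): L=92 R=245
Round 6 (k=32): L=245 R=251

Answer: 111,193 193,13 13,178 178,92 92,245 245,251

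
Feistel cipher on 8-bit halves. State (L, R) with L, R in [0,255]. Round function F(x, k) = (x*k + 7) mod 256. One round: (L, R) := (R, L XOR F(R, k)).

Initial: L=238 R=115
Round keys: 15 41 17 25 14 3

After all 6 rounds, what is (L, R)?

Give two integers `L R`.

Answer: 212 243

Derivation:
Round 1 (k=15): L=115 R=42
Round 2 (k=41): L=42 R=178
Round 3 (k=17): L=178 R=243
Round 4 (k=25): L=243 R=112
Round 5 (k=14): L=112 R=212
Round 6 (k=3): L=212 R=243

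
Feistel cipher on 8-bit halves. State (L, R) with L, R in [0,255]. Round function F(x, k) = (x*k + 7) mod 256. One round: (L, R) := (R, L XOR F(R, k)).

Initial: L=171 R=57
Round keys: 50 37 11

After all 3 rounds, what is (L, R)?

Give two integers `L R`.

Answer: 232 125

Derivation:
Round 1 (k=50): L=57 R=130
Round 2 (k=37): L=130 R=232
Round 3 (k=11): L=232 R=125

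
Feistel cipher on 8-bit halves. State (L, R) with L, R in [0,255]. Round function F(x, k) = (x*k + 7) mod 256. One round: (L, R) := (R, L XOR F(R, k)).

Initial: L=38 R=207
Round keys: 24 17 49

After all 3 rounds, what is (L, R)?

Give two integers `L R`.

Answer: 47 79

Derivation:
Round 1 (k=24): L=207 R=73
Round 2 (k=17): L=73 R=47
Round 3 (k=49): L=47 R=79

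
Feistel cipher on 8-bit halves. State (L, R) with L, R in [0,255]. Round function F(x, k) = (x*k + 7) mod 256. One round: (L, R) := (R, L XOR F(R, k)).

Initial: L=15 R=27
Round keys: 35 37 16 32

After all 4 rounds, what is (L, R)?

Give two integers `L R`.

Answer: 160 102

Derivation:
Round 1 (k=35): L=27 R=183
Round 2 (k=37): L=183 R=97
Round 3 (k=16): L=97 R=160
Round 4 (k=32): L=160 R=102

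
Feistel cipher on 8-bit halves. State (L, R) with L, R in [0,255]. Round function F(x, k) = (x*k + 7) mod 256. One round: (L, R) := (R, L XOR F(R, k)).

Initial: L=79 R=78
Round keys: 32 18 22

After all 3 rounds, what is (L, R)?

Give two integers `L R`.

Answer: 217 37

Derivation:
Round 1 (k=32): L=78 R=136
Round 2 (k=18): L=136 R=217
Round 3 (k=22): L=217 R=37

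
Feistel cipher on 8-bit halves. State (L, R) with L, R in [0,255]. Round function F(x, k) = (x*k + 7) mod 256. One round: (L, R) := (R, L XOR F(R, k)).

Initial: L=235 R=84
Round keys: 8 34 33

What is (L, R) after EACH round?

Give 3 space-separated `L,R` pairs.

Answer: 84,76 76,75 75,254

Derivation:
Round 1 (k=8): L=84 R=76
Round 2 (k=34): L=76 R=75
Round 3 (k=33): L=75 R=254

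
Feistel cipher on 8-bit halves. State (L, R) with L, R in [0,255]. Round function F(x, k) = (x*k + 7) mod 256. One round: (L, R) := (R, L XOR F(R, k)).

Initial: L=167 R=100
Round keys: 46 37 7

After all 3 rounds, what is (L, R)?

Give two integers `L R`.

Round 1 (k=46): L=100 R=88
Round 2 (k=37): L=88 R=219
Round 3 (k=7): L=219 R=92

Answer: 219 92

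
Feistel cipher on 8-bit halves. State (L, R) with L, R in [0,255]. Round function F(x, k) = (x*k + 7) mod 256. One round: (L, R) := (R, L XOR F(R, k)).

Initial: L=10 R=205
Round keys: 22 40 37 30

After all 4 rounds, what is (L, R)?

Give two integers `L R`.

Round 1 (k=22): L=205 R=175
Round 2 (k=40): L=175 R=146
Round 3 (k=37): L=146 R=142
Round 4 (k=30): L=142 R=57

Answer: 142 57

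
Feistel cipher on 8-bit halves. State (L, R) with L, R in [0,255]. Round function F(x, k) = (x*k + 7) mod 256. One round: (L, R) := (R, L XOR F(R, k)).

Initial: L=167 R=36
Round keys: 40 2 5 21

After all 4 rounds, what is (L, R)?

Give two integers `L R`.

Round 1 (k=40): L=36 R=0
Round 2 (k=2): L=0 R=35
Round 3 (k=5): L=35 R=182
Round 4 (k=21): L=182 R=214

Answer: 182 214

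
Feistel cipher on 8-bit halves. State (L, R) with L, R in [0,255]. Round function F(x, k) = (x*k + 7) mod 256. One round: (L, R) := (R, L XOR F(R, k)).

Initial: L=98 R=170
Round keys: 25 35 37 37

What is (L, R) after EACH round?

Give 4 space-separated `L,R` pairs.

Round 1 (k=25): L=170 R=195
Round 2 (k=35): L=195 R=26
Round 3 (k=37): L=26 R=10
Round 4 (k=37): L=10 R=99

Answer: 170,195 195,26 26,10 10,99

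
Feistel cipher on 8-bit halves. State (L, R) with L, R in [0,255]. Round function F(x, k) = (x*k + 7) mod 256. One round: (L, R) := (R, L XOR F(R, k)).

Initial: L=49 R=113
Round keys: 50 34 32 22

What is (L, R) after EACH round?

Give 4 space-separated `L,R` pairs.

Round 1 (k=50): L=113 R=40
Round 2 (k=34): L=40 R=38
Round 3 (k=32): L=38 R=239
Round 4 (k=22): L=239 R=183

Answer: 113,40 40,38 38,239 239,183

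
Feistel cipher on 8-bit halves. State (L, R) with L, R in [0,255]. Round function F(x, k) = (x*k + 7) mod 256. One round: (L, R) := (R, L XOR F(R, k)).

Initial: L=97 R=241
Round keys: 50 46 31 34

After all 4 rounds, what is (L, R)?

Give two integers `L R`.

Answer: 25 63

Derivation:
Round 1 (k=50): L=241 R=120
Round 2 (k=46): L=120 R=102
Round 3 (k=31): L=102 R=25
Round 4 (k=34): L=25 R=63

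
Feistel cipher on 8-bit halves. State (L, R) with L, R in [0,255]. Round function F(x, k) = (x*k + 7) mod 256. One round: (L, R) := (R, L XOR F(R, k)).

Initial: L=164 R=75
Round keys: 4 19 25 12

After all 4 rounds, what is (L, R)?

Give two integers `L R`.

Round 1 (k=4): L=75 R=151
Round 2 (k=19): L=151 R=119
Round 3 (k=25): L=119 R=49
Round 4 (k=12): L=49 R=36

Answer: 49 36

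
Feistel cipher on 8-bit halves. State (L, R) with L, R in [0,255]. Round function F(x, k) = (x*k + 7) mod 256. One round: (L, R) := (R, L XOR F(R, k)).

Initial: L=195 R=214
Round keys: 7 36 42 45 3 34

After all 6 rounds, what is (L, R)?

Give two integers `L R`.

Round 1 (k=7): L=214 R=34
Round 2 (k=36): L=34 R=25
Round 3 (k=42): L=25 R=3
Round 4 (k=45): L=3 R=151
Round 5 (k=3): L=151 R=207
Round 6 (k=34): L=207 R=18

Answer: 207 18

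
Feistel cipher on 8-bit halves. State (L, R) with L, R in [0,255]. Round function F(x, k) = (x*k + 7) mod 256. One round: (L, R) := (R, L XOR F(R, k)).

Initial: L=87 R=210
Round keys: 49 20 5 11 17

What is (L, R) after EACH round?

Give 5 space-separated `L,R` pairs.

Answer: 210,110 110,77 77,230 230,164 164,13

Derivation:
Round 1 (k=49): L=210 R=110
Round 2 (k=20): L=110 R=77
Round 3 (k=5): L=77 R=230
Round 4 (k=11): L=230 R=164
Round 5 (k=17): L=164 R=13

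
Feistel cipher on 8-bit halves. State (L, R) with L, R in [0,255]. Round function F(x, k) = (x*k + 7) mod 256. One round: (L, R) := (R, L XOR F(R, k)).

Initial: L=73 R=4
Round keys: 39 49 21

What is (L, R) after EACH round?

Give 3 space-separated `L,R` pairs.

Answer: 4,234 234,213 213,106

Derivation:
Round 1 (k=39): L=4 R=234
Round 2 (k=49): L=234 R=213
Round 3 (k=21): L=213 R=106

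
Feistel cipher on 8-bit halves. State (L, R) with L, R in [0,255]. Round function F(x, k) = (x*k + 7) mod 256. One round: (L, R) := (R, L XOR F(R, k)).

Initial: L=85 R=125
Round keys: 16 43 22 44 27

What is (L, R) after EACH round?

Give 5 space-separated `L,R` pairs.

Answer: 125,130 130,160 160,69 69,67 67,93

Derivation:
Round 1 (k=16): L=125 R=130
Round 2 (k=43): L=130 R=160
Round 3 (k=22): L=160 R=69
Round 4 (k=44): L=69 R=67
Round 5 (k=27): L=67 R=93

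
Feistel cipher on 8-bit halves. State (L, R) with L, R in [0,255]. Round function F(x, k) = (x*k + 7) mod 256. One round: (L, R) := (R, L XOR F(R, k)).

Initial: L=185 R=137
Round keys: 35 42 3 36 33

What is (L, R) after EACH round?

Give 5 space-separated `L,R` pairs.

Answer: 137,123 123,188 188,64 64,187 187,98

Derivation:
Round 1 (k=35): L=137 R=123
Round 2 (k=42): L=123 R=188
Round 3 (k=3): L=188 R=64
Round 4 (k=36): L=64 R=187
Round 5 (k=33): L=187 R=98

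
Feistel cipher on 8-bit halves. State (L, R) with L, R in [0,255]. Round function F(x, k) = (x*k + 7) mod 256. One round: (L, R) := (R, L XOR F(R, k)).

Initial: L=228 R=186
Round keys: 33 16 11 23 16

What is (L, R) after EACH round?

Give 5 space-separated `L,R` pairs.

Round 1 (k=33): L=186 R=229
Round 2 (k=16): L=229 R=237
Round 3 (k=11): L=237 R=211
Round 4 (k=23): L=211 R=17
Round 5 (k=16): L=17 R=196

Answer: 186,229 229,237 237,211 211,17 17,196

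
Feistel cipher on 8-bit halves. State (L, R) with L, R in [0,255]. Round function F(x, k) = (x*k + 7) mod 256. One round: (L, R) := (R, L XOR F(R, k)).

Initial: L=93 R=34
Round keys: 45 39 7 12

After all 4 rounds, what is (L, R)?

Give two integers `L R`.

Round 1 (k=45): L=34 R=92
Round 2 (k=39): L=92 R=41
Round 3 (k=7): L=41 R=122
Round 4 (k=12): L=122 R=150

Answer: 122 150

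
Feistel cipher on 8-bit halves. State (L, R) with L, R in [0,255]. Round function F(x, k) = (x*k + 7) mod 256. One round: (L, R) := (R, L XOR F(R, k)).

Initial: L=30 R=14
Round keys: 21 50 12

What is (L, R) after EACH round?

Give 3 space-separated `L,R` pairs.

Answer: 14,51 51,243 243,88

Derivation:
Round 1 (k=21): L=14 R=51
Round 2 (k=50): L=51 R=243
Round 3 (k=12): L=243 R=88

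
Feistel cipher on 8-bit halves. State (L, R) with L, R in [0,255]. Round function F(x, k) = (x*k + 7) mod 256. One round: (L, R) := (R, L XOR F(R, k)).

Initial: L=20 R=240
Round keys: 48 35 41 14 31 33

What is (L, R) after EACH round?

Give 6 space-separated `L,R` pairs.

Answer: 240,19 19,80 80,196 196,239 239,60 60,44

Derivation:
Round 1 (k=48): L=240 R=19
Round 2 (k=35): L=19 R=80
Round 3 (k=41): L=80 R=196
Round 4 (k=14): L=196 R=239
Round 5 (k=31): L=239 R=60
Round 6 (k=33): L=60 R=44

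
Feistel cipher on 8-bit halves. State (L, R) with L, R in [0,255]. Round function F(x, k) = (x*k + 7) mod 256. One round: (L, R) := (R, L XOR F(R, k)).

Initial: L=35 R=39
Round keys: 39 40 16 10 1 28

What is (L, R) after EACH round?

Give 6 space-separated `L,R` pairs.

Round 1 (k=39): L=39 R=219
Round 2 (k=40): L=219 R=24
Round 3 (k=16): L=24 R=92
Round 4 (k=10): L=92 R=135
Round 5 (k=1): L=135 R=210
Round 6 (k=28): L=210 R=120

Answer: 39,219 219,24 24,92 92,135 135,210 210,120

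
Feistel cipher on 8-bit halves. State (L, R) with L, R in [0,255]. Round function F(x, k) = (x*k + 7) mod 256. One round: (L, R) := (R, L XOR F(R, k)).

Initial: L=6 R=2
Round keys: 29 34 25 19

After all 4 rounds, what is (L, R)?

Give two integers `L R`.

Round 1 (k=29): L=2 R=71
Round 2 (k=34): L=71 R=119
Round 3 (k=25): L=119 R=225
Round 4 (k=19): L=225 R=205

Answer: 225 205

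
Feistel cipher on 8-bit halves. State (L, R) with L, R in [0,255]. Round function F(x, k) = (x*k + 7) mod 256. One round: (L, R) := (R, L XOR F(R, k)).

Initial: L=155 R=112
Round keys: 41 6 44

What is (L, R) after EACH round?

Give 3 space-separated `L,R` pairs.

Answer: 112,108 108,255 255,183

Derivation:
Round 1 (k=41): L=112 R=108
Round 2 (k=6): L=108 R=255
Round 3 (k=44): L=255 R=183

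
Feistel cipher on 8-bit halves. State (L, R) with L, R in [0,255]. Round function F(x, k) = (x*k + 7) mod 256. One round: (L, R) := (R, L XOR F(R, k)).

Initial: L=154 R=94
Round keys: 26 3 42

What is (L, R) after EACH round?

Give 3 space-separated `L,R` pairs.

Round 1 (k=26): L=94 R=9
Round 2 (k=3): L=9 R=124
Round 3 (k=42): L=124 R=86

Answer: 94,9 9,124 124,86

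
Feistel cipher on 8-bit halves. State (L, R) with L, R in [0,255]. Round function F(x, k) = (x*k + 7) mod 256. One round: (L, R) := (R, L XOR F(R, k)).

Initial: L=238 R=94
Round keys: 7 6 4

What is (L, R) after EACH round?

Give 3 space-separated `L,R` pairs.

Round 1 (k=7): L=94 R=119
Round 2 (k=6): L=119 R=143
Round 3 (k=4): L=143 R=52

Answer: 94,119 119,143 143,52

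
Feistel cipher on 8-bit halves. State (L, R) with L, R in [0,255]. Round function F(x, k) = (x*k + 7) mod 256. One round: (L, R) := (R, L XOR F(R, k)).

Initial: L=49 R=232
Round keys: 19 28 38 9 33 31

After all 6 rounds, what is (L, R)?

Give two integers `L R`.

Answer: 63 145

Derivation:
Round 1 (k=19): L=232 R=14
Round 2 (k=28): L=14 R=103
Round 3 (k=38): L=103 R=95
Round 4 (k=9): L=95 R=57
Round 5 (k=33): L=57 R=63
Round 6 (k=31): L=63 R=145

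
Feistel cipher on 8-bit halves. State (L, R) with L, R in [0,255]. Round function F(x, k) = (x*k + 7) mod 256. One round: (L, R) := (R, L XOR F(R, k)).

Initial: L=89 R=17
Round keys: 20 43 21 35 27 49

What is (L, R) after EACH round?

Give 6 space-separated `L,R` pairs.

Round 1 (k=20): L=17 R=2
Round 2 (k=43): L=2 R=76
Round 3 (k=21): L=76 R=65
Round 4 (k=35): L=65 R=166
Round 5 (k=27): L=166 R=200
Round 6 (k=49): L=200 R=233

Answer: 17,2 2,76 76,65 65,166 166,200 200,233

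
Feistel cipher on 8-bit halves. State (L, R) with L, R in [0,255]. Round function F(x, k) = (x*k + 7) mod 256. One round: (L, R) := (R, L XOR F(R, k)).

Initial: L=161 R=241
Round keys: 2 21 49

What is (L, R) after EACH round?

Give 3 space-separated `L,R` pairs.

Round 1 (k=2): L=241 R=72
Round 2 (k=21): L=72 R=30
Round 3 (k=49): L=30 R=141

Answer: 241,72 72,30 30,141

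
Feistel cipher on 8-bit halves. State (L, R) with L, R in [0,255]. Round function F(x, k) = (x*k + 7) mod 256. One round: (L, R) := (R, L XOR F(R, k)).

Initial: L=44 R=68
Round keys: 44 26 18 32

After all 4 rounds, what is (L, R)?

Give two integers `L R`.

Round 1 (k=44): L=68 R=155
Round 2 (k=26): L=155 R=129
Round 3 (k=18): L=129 R=130
Round 4 (k=32): L=130 R=198

Answer: 130 198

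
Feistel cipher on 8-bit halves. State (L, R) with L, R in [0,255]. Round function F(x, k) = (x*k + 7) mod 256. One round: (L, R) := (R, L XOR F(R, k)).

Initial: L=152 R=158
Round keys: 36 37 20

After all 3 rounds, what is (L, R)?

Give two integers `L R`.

Answer: 180 176

Derivation:
Round 1 (k=36): L=158 R=167
Round 2 (k=37): L=167 R=180
Round 3 (k=20): L=180 R=176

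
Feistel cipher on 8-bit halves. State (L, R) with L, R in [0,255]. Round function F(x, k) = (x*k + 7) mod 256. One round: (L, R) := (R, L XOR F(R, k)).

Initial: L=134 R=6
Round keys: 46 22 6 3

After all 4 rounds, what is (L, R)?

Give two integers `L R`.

Round 1 (k=46): L=6 R=157
Round 2 (k=22): L=157 R=131
Round 3 (k=6): L=131 R=132
Round 4 (k=3): L=132 R=16

Answer: 132 16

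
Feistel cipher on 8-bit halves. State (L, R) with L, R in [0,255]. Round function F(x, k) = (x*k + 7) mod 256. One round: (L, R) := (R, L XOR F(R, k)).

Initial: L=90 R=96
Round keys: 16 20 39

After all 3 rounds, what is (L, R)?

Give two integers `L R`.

Answer: 43 201

Derivation:
Round 1 (k=16): L=96 R=93
Round 2 (k=20): L=93 R=43
Round 3 (k=39): L=43 R=201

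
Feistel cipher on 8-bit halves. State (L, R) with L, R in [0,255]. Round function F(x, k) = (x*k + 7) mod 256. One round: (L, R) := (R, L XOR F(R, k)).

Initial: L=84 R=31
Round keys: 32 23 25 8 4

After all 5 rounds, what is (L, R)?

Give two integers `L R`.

Answer: 12 214

Derivation:
Round 1 (k=32): L=31 R=179
Round 2 (k=23): L=179 R=3
Round 3 (k=25): L=3 R=225
Round 4 (k=8): L=225 R=12
Round 5 (k=4): L=12 R=214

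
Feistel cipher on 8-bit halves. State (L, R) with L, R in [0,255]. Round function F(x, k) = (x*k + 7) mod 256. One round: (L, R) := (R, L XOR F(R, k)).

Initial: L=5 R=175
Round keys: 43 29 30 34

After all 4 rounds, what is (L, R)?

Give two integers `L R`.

Answer: 136 84

Derivation:
Round 1 (k=43): L=175 R=105
Round 2 (k=29): L=105 R=67
Round 3 (k=30): L=67 R=136
Round 4 (k=34): L=136 R=84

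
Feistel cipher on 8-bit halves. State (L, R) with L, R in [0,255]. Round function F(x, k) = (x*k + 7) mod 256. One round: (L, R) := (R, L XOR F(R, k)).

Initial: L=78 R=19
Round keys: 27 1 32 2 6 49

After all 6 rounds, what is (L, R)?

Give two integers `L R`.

Round 1 (k=27): L=19 R=70
Round 2 (k=1): L=70 R=94
Round 3 (k=32): L=94 R=129
Round 4 (k=2): L=129 R=87
Round 5 (k=6): L=87 R=144
Round 6 (k=49): L=144 R=192

Answer: 144 192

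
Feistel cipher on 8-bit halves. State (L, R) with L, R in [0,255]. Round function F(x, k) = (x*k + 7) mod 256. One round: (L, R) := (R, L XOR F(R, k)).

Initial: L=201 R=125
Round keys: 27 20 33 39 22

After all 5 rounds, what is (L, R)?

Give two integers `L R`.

Round 1 (k=27): L=125 R=255
Round 2 (k=20): L=255 R=142
Round 3 (k=33): L=142 R=170
Round 4 (k=39): L=170 R=99
Round 5 (k=22): L=99 R=35

Answer: 99 35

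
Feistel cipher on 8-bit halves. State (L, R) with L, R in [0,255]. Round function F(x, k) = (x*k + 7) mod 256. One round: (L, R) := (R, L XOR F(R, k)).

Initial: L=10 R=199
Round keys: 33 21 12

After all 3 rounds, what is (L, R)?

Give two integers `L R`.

Round 1 (k=33): L=199 R=164
Round 2 (k=21): L=164 R=188
Round 3 (k=12): L=188 R=115

Answer: 188 115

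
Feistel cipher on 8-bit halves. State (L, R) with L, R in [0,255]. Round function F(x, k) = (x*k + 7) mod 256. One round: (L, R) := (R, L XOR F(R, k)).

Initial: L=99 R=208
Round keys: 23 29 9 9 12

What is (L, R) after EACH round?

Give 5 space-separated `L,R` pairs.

Answer: 208,212 212,219 219,110 110,62 62,129

Derivation:
Round 1 (k=23): L=208 R=212
Round 2 (k=29): L=212 R=219
Round 3 (k=9): L=219 R=110
Round 4 (k=9): L=110 R=62
Round 5 (k=12): L=62 R=129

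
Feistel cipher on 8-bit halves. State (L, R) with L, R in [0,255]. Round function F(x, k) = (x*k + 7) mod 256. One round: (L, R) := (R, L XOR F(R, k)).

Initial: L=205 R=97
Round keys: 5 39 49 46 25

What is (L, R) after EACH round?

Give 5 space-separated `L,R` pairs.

Round 1 (k=5): L=97 R=33
Round 2 (k=39): L=33 R=111
Round 3 (k=49): L=111 R=103
Round 4 (k=46): L=103 R=230
Round 5 (k=25): L=230 R=26

Answer: 97,33 33,111 111,103 103,230 230,26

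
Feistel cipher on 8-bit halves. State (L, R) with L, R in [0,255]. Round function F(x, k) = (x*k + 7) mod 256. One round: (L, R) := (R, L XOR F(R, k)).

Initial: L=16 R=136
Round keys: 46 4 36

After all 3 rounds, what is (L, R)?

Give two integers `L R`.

Answer: 43 116

Derivation:
Round 1 (k=46): L=136 R=103
Round 2 (k=4): L=103 R=43
Round 3 (k=36): L=43 R=116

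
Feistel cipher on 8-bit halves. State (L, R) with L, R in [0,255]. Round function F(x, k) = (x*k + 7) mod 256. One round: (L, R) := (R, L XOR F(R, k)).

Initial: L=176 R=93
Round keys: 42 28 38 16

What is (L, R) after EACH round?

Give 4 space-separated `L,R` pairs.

Round 1 (k=42): L=93 R=249
Round 2 (k=28): L=249 R=30
Round 3 (k=38): L=30 R=130
Round 4 (k=16): L=130 R=57

Answer: 93,249 249,30 30,130 130,57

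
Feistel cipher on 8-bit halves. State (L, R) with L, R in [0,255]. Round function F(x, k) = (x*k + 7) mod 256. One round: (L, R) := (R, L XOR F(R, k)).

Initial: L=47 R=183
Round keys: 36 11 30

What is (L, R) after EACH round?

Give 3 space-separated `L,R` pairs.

Answer: 183,236 236,156 156,163

Derivation:
Round 1 (k=36): L=183 R=236
Round 2 (k=11): L=236 R=156
Round 3 (k=30): L=156 R=163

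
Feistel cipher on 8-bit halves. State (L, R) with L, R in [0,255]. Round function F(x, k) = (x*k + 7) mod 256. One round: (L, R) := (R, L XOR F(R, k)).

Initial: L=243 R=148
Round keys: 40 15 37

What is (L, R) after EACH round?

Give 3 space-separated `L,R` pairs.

Round 1 (k=40): L=148 R=212
Round 2 (k=15): L=212 R=231
Round 3 (k=37): L=231 R=190

Answer: 148,212 212,231 231,190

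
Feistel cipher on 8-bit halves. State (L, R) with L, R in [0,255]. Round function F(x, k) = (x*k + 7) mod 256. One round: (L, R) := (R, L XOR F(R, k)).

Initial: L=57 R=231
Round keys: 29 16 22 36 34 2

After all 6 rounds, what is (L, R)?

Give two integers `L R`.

Round 1 (k=29): L=231 R=11
Round 2 (k=16): L=11 R=80
Round 3 (k=22): L=80 R=236
Round 4 (k=36): L=236 R=103
Round 5 (k=34): L=103 R=89
Round 6 (k=2): L=89 R=222

Answer: 89 222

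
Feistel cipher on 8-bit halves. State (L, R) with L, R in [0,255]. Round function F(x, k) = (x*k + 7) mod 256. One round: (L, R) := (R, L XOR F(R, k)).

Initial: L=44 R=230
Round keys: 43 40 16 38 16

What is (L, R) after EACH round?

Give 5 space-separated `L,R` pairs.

Answer: 230,133 133,41 41,18 18,154 154,181

Derivation:
Round 1 (k=43): L=230 R=133
Round 2 (k=40): L=133 R=41
Round 3 (k=16): L=41 R=18
Round 4 (k=38): L=18 R=154
Round 5 (k=16): L=154 R=181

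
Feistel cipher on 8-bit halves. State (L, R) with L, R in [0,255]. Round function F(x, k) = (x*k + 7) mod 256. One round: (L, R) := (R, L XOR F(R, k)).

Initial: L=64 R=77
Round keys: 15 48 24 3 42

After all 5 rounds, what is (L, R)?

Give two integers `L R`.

Round 1 (k=15): L=77 R=202
Round 2 (k=48): L=202 R=170
Round 3 (k=24): L=170 R=61
Round 4 (k=3): L=61 R=20
Round 5 (k=42): L=20 R=114

Answer: 20 114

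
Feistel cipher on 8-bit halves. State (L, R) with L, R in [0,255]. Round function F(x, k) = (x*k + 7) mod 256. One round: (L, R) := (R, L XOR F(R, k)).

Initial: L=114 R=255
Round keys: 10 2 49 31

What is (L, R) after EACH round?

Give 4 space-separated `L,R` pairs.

Round 1 (k=10): L=255 R=143
Round 2 (k=2): L=143 R=218
Round 3 (k=49): L=218 R=78
Round 4 (k=31): L=78 R=163

Answer: 255,143 143,218 218,78 78,163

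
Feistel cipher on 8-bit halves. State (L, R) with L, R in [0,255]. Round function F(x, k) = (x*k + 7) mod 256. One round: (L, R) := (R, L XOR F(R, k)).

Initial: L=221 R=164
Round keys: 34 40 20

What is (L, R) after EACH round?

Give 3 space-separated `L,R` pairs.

Answer: 164,18 18,115 115,17

Derivation:
Round 1 (k=34): L=164 R=18
Round 2 (k=40): L=18 R=115
Round 3 (k=20): L=115 R=17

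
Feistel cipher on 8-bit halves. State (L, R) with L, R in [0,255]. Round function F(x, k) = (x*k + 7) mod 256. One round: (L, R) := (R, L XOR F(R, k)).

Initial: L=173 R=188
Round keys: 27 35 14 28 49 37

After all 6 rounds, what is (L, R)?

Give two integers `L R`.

Answer: 78 35

Derivation:
Round 1 (k=27): L=188 R=118
Round 2 (k=35): L=118 R=149
Round 3 (k=14): L=149 R=91
Round 4 (k=28): L=91 R=110
Round 5 (k=49): L=110 R=78
Round 6 (k=37): L=78 R=35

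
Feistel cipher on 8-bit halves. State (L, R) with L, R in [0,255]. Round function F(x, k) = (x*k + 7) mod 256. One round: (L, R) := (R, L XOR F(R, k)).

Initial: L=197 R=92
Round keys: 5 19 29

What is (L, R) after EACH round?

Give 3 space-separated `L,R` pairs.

Round 1 (k=5): L=92 R=22
Round 2 (k=19): L=22 R=245
Round 3 (k=29): L=245 R=222

Answer: 92,22 22,245 245,222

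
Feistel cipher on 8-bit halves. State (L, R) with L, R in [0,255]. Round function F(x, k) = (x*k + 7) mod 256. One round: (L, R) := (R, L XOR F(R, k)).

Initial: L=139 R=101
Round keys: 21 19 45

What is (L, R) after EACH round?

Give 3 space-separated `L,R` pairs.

Round 1 (k=21): L=101 R=219
Round 2 (k=19): L=219 R=45
Round 3 (k=45): L=45 R=43

Answer: 101,219 219,45 45,43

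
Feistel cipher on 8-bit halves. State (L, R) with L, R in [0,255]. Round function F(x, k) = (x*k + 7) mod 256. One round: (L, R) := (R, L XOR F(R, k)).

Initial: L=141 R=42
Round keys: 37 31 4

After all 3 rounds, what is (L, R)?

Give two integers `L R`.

Round 1 (k=37): L=42 R=148
Round 2 (k=31): L=148 R=217
Round 3 (k=4): L=217 R=255

Answer: 217 255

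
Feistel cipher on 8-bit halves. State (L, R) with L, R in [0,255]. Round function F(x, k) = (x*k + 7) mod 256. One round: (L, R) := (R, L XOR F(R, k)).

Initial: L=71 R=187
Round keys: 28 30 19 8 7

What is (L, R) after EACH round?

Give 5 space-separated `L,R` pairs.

Round 1 (k=28): L=187 R=60
Round 2 (k=30): L=60 R=180
Round 3 (k=19): L=180 R=95
Round 4 (k=8): L=95 R=75
Round 5 (k=7): L=75 R=75

Answer: 187,60 60,180 180,95 95,75 75,75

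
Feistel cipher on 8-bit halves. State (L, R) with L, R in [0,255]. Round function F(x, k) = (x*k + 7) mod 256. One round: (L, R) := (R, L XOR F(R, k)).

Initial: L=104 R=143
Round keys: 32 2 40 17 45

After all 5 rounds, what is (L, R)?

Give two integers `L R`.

Round 1 (k=32): L=143 R=143
Round 2 (k=2): L=143 R=170
Round 3 (k=40): L=170 R=24
Round 4 (k=17): L=24 R=53
Round 5 (k=45): L=53 R=64

Answer: 53 64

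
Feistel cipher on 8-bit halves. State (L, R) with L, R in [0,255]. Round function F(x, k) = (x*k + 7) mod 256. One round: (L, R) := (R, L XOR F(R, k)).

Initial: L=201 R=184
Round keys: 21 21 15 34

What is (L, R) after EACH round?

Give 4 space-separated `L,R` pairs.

Round 1 (k=21): L=184 R=214
Round 2 (k=21): L=214 R=45
Round 3 (k=15): L=45 R=124
Round 4 (k=34): L=124 R=82

Answer: 184,214 214,45 45,124 124,82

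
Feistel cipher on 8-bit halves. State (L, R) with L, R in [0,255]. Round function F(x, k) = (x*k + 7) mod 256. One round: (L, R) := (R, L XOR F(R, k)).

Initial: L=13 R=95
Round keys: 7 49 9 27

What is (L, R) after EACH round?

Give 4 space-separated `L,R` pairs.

Round 1 (k=7): L=95 R=173
Round 2 (k=49): L=173 R=123
Round 3 (k=9): L=123 R=247
Round 4 (k=27): L=247 R=111

Answer: 95,173 173,123 123,247 247,111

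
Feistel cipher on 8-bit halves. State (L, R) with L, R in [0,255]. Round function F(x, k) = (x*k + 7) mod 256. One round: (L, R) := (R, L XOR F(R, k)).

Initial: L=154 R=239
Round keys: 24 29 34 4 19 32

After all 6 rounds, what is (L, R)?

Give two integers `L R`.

Round 1 (k=24): L=239 R=245
Round 2 (k=29): L=245 R=39
Round 3 (k=34): L=39 R=192
Round 4 (k=4): L=192 R=32
Round 5 (k=19): L=32 R=167
Round 6 (k=32): L=167 R=199

Answer: 167 199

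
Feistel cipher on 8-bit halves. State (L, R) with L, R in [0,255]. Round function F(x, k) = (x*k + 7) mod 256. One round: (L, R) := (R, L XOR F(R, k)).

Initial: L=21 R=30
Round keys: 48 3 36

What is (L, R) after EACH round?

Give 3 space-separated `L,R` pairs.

Round 1 (k=48): L=30 R=178
Round 2 (k=3): L=178 R=3
Round 3 (k=36): L=3 R=193

Answer: 30,178 178,3 3,193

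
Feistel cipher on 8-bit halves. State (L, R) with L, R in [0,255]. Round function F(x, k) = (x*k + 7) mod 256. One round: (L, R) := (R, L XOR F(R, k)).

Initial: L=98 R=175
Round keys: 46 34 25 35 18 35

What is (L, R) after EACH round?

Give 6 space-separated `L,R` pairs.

Answer: 175,27 27,50 50,242 242,47 47,167 167,243

Derivation:
Round 1 (k=46): L=175 R=27
Round 2 (k=34): L=27 R=50
Round 3 (k=25): L=50 R=242
Round 4 (k=35): L=242 R=47
Round 5 (k=18): L=47 R=167
Round 6 (k=35): L=167 R=243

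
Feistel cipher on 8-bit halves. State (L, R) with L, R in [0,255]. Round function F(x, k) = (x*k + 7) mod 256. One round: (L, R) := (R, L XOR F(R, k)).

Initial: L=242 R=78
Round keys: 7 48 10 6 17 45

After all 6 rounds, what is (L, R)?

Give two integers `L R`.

Answer: 123 220

Derivation:
Round 1 (k=7): L=78 R=219
Round 2 (k=48): L=219 R=89
Round 3 (k=10): L=89 R=90
Round 4 (k=6): L=90 R=122
Round 5 (k=17): L=122 R=123
Round 6 (k=45): L=123 R=220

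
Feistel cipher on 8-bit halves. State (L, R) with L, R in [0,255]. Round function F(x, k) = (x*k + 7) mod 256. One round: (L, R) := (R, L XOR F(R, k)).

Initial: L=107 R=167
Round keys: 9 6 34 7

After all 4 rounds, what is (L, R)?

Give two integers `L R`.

Answer: 166 99

Derivation:
Round 1 (k=9): L=167 R=141
Round 2 (k=6): L=141 R=242
Round 3 (k=34): L=242 R=166
Round 4 (k=7): L=166 R=99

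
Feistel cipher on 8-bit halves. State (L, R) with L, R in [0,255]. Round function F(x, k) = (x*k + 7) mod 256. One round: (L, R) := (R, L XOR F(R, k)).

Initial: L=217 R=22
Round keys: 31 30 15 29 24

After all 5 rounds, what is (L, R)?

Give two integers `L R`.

Answer: 204 185

Derivation:
Round 1 (k=31): L=22 R=104
Round 2 (k=30): L=104 R=33
Round 3 (k=15): L=33 R=158
Round 4 (k=29): L=158 R=204
Round 5 (k=24): L=204 R=185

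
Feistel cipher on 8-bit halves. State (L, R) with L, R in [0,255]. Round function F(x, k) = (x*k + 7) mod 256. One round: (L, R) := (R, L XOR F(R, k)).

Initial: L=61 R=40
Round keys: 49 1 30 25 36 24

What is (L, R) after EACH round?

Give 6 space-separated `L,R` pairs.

Round 1 (k=49): L=40 R=146
Round 2 (k=1): L=146 R=177
Round 3 (k=30): L=177 R=87
Round 4 (k=25): L=87 R=55
Round 5 (k=36): L=55 R=148
Round 6 (k=24): L=148 R=208

Answer: 40,146 146,177 177,87 87,55 55,148 148,208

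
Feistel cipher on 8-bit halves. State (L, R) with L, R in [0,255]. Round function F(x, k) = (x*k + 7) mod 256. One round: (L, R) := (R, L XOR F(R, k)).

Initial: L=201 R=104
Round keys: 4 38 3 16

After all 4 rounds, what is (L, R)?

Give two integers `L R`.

Round 1 (k=4): L=104 R=110
Round 2 (k=38): L=110 R=51
Round 3 (k=3): L=51 R=206
Round 4 (k=16): L=206 R=212

Answer: 206 212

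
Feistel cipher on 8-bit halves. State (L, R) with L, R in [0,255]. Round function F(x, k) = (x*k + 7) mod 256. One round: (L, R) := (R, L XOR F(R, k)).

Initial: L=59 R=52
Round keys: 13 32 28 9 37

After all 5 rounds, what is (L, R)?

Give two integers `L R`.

Answer: 89 239

Derivation:
Round 1 (k=13): L=52 R=144
Round 2 (k=32): L=144 R=51
Round 3 (k=28): L=51 R=11
Round 4 (k=9): L=11 R=89
Round 5 (k=37): L=89 R=239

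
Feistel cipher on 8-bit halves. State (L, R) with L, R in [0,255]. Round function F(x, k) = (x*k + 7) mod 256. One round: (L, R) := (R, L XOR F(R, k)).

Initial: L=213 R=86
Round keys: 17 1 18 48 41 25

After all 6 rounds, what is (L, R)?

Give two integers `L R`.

Answer: 36 133

Derivation:
Round 1 (k=17): L=86 R=104
Round 2 (k=1): L=104 R=57
Round 3 (k=18): L=57 R=97
Round 4 (k=48): L=97 R=14
Round 5 (k=41): L=14 R=36
Round 6 (k=25): L=36 R=133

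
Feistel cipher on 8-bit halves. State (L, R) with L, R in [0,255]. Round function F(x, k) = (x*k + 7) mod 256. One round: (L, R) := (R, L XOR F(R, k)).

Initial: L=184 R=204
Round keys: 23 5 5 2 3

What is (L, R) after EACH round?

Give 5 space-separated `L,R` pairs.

Answer: 204,227 227,186 186,74 74,33 33,32

Derivation:
Round 1 (k=23): L=204 R=227
Round 2 (k=5): L=227 R=186
Round 3 (k=5): L=186 R=74
Round 4 (k=2): L=74 R=33
Round 5 (k=3): L=33 R=32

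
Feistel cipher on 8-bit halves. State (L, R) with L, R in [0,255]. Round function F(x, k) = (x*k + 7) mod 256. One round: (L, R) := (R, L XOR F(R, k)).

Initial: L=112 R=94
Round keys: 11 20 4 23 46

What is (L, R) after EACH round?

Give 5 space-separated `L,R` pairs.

Answer: 94,97 97,197 197,122 122,56 56,109

Derivation:
Round 1 (k=11): L=94 R=97
Round 2 (k=20): L=97 R=197
Round 3 (k=4): L=197 R=122
Round 4 (k=23): L=122 R=56
Round 5 (k=46): L=56 R=109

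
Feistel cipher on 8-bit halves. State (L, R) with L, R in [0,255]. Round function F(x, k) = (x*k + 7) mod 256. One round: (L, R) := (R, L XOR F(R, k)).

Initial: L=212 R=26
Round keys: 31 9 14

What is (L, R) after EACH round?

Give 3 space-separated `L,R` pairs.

Answer: 26,249 249,210 210,122

Derivation:
Round 1 (k=31): L=26 R=249
Round 2 (k=9): L=249 R=210
Round 3 (k=14): L=210 R=122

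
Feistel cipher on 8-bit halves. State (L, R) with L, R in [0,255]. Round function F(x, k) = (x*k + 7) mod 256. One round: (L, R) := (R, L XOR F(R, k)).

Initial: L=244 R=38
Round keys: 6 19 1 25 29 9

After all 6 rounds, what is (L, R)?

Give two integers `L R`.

Round 1 (k=6): L=38 R=31
Round 2 (k=19): L=31 R=114
Round 3 (k=1): L=114 R=102
Round 4 (k=25): L=102 R=143
Round 5 (k=29): L=143 R=92
Round 6 (k=9): L=92 R=204

Answer: 92 204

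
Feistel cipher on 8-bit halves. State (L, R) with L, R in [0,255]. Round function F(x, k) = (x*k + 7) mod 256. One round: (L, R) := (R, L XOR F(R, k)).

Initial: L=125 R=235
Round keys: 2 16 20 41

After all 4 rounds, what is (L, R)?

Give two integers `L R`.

Round 1 (k=2): L=235 R=160
Round 2 (k=16): L=160 R=236
Round 3 (k=20): L=236 R=215
Round 4 (k=41): L=215 R=154

Answer: 215 154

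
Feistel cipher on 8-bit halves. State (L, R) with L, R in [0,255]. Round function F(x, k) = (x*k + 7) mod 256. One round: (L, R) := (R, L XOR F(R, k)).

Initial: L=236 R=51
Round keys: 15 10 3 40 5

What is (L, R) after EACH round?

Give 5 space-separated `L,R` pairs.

Round 1 (k=15): L=51 R=232
Round 2 (k=10): L=232 R=36
Round 3 (k=3): L=36 R=155
Round 4 (k=40): L=155 R=27
Round 5 (k=5): L=27 R=21

Answer: 51,232 232,36 36,155 155,27 27,21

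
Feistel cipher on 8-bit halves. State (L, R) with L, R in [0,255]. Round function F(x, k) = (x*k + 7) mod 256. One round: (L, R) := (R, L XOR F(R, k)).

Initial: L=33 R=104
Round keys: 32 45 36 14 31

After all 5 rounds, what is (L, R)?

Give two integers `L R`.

Round 1 (k=32): L=104 R=38
Round 2 (k=45): L=38 R=221
Round 3 (k=36): L=221 R=61
Round 4 (k=14): L=61 R=128
Round 5 (k=31): L=128 R=186

Answer: 128 186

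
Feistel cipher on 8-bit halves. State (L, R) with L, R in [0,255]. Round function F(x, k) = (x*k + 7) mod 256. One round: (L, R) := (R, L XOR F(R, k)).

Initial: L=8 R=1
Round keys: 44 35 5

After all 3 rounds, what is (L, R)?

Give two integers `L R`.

Round 1 (k=44): L=1 R=59
Round 2 (k=35): L=59 R=25
Round 3 (k=5): L=25 R=191

Answer: 25 191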